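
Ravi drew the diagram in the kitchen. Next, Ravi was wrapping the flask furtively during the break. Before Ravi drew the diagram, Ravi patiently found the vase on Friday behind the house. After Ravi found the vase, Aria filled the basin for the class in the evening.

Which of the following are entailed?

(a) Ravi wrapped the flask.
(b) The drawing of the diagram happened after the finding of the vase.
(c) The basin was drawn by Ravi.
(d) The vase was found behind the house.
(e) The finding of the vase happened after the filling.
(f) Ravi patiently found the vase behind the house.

(b), (d), (f)

(a) Not entailed — 'was wrapping' is progressive on an accomplishment; it does not entail the completed 'wrapped'.
(b) Entailed — the narrative places the finding before the drawing.
(c) Not entailed — Ravi drew the diagram, not the basin; the basin belongs to the filling event.
(d) Entailed — dropping 'patiently', 'on Friday' and generalizing the agent leaves a sub-description the original still satisfies.
(e) Not entailed — the narrative places the finding before the filling, not after.
(f) Entailed — dropping 'on Friday' leaves a sub-description the original still satisfies.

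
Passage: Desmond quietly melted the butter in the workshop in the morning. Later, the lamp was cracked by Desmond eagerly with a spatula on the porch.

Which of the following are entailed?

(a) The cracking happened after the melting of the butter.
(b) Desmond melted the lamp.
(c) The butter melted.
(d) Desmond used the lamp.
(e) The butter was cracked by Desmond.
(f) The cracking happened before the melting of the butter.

(a) Entailed — the narrative places the melting before the cracking.
(b) Not entailed — Desmond melted the butter, not the lamp; the lamp belongs to the cracking event.
(c) Entailed — 'Desmond melted the butter' is causative; it entails the inchoative 'the butter melted'.
(d) Not entailed — the lamp is the patient, not an instrument — Desmond used a spatula.
(e) Not entailed — Desmond cracked the lamp, not the butter; the butter belongs to the melting event.
(f) Not entailed — the narrative places the melting before the cracking, not after.

(a), (c)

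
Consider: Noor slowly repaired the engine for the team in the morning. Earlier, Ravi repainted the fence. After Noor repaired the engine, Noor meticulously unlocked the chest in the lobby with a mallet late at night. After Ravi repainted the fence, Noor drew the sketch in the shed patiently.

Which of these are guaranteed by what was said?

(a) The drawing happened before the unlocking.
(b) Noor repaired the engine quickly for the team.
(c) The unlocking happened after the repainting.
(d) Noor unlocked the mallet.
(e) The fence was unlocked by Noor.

(c)

(a) Not entailed — the narrative doesn't order the drawing relative to the unlocking.
(b) Not entailed — 'quickly' adds a manner not in (and inconsistent with) the original.
(c) Entailed — the narrative places the repainting before the unlocking.
(d) Not entailed — the mallet is the instrument, not what was unlocked.
(e) Not entailed — Noor unlocked the chest, not the fence; the fence belongs to the repainting event.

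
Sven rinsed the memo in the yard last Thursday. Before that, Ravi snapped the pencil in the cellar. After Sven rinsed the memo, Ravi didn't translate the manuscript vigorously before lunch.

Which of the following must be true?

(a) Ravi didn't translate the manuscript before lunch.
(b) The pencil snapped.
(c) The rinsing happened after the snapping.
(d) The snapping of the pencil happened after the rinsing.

(a) Not entailed — dropping 'vigorously' under negation is not valid — the original leaves open that Ravi translated the manuscript some other way.
(b) Entailed — 'Ravi snapped the pencil' is causative; it entails the inchoative 'the pencil snapped'.
(c) Entailed — the narrative places the snapping before the rinsing.
(d) Not entailed — the narrative places the snapping before the rinsing, not after.

(b), (c)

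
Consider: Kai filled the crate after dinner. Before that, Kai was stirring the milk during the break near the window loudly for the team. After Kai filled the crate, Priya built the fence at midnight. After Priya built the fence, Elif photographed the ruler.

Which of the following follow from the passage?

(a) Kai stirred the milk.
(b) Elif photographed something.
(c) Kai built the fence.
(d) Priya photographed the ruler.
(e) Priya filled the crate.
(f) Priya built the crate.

(a), (b)

(a) Entailed — 'stir' is an activity; 'was stirring' entails that some stirring happened, so 'stirred' holds.
(b) Entailed — every conjunct here is already in the original photographing event.
(c) Not entailed — the passage has Priya building the fence, not Kai.
(d) Not entailed — the passage has Elif photographing the ruler, not Priya.
(e) Not entailed — the passage has Kai filling the crate, not Priya.
(f) Not entailed — Priya built the fence, not the crate; the crate belongs to the filling event.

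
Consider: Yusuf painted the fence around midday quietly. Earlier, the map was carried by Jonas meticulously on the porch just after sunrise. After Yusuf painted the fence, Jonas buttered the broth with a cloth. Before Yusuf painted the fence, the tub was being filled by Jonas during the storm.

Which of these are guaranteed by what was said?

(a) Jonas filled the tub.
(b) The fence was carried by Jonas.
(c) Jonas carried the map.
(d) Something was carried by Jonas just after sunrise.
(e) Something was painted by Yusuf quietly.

(c), (d), (e)

(a) Not entailed — 'was filling' is progressive on an accomplishment; it does not entail the completed 'filled'.
(b) Not entailed — Jonas carried the map, not the fence; the fence belongs to the painting event.
(c) Entailed — this follows by dropping conjuncts from the carrying event's description.
(d) Entailed — every conjunct here is already in the original carrying event.
(e) Entailed — this follows by dropping conjuncts from the painting event's description.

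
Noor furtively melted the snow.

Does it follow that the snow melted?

yes

'Noor melted the snow' is the causative; it entails the inchoative 'the snow melted'.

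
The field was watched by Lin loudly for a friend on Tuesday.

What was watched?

the field

'the field' marks the patient of the watching event.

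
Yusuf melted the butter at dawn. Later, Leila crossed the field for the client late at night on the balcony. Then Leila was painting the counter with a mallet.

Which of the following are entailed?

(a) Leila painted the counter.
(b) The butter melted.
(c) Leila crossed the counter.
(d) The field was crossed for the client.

(b), (d)

(a) Not entailed — 'was painting' is progressive on an accomplishment; it does not entail the completed 'painted'.
(b) Entailed — 'Yusuf melted the butter' is causative; it entails the inchoative 'the butter melted'.
(c) Not entailed — Leila crossed the field, not the counter; the counter belongs to the painting event.
(d) Entailed — this follows by dropping conjuncts from the crossing event's description.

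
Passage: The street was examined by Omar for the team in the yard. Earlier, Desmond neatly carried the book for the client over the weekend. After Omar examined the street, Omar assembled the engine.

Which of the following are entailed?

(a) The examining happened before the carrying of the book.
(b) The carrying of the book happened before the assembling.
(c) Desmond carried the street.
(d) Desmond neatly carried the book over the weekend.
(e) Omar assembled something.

(a) Not entailed — the narrative places the carrying before the examining, not after.
(b) Entailed — the narrative places the carrying before the assembling.
(c) Not entailed — Desmond carried the book, not the street; the street belongs to the examining event.
(d) Entailed — dropping 'for the client' leaves a sub-description the original still satisfies.
(e) Entailed — this follows by dropping conjuncts from the assembling event's description.

(b), (d), (e)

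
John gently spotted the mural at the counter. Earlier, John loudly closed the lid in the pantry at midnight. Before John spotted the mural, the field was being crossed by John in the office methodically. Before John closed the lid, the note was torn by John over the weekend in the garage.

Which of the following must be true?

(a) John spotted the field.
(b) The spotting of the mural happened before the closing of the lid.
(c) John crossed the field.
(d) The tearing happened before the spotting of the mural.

(d)

(a) Not entailed — John spotted the mural, not the field; the field belongs to the crossing event.
(b) Not entailed — the narrative places the closing before the spotting, not after.
(c) Not entailed — 'was crossing' is progressive on an accomplishment; it does not entail the completed 'crossed'.
(d) Entailed — the narrative places the tearing before the spotting.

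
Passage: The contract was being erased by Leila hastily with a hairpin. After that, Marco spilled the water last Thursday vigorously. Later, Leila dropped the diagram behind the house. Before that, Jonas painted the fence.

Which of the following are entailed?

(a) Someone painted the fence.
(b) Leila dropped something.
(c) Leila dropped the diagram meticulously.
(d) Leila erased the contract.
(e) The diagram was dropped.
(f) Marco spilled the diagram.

(a) Entailed — this follows by dropping conjuncts from the painting event's description.
(b) Entailed — every conjunct here is already in the original dropping event.
(c) Not entailed — 'meticulously' adds information not in the original event.
(d) Not entailed — 'was erasing' is progressive on an accomplishment; it does not entail the completed 'erased'.
(e) Entailed — dropping 'behind the house' and generalizing the agent leaves a sub-description the original still satisfies.
(f) Not entailed — Marco spilled the water, not the diagram; the diagram belongs to the dropping event.

(a), (b), (e)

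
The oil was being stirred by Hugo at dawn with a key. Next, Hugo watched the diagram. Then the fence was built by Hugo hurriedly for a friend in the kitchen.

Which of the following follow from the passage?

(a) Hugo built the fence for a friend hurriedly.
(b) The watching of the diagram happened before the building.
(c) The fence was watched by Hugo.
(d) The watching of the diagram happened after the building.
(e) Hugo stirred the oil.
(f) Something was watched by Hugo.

(a), (b), (e), (f)

(a) Entailed — the original entails any weakening of itself; this just drops 'in the kitchen'.
(b) Entailed — the narrative places the watching before the building.
(c) Not entailed — Hugo watched the diagram, not the fence; the fence belongs to the building event.
(d) Not entailed — the narrative places the watching before the building, not after.
(e) Entailed — 'stir' is an activity; 'was stirring' entails that some stirring happened, so 'stirred' holds.
(f) Entailed — the original entails any weakening of itself; this just generalizes the patient.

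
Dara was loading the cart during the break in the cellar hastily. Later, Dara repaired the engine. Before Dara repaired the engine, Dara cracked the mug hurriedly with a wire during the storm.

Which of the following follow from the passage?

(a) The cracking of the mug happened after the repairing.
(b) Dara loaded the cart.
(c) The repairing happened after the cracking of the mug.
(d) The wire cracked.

(a) Not entailed — the narrative places the cracking before the repairing, not after.
(b) Not entailed — 'was loading' is progressive on an accomplishment; it does not entail the completed 'loaded'.
(c) Entailed — the narrative places the cracking before the repairing.
(d) Not entailed — the mug is what cracked, not the wire.

(c)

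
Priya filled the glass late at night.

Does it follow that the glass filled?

'Priya filled the glass' is the causative; it entails the inchoative 'the glass filled'.

yes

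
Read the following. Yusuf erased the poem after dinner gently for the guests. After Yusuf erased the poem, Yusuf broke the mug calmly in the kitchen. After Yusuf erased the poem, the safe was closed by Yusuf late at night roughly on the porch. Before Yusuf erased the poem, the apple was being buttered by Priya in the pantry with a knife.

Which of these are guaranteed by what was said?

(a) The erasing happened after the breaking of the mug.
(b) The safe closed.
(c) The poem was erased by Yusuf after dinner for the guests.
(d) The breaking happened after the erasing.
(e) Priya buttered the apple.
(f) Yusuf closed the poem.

(a) Not entailed — the narrative places the erasing before the breaking, not after.
(b) Entailed — 'Yusuf closed the safe' is causative; it entails the inchoative 'the safe closed'.
(c) Entailed — every conjunct here is already in the original erasing event.
(d) Entailed — the narrative places the erasing before the breaking.
(e) Not entailed — 'was buttering' is progressive on an accomplishment; it does not entail the completed 'buttered'.
(f) Not entailed — Yusuf closed the safe, not the poem; the poem belongs to the erasing event.

(b), (c), (d)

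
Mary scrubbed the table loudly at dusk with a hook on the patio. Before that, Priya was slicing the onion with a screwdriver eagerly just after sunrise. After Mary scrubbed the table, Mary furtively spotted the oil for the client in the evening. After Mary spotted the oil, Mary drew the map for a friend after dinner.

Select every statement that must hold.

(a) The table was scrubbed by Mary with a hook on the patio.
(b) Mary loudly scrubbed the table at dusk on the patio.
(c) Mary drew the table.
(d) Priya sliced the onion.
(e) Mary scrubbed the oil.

(a), (b)

(a) Entailed — the original entails any weakening of itself; this just drops 'at dusk', 'loudly'.
(b) Entailed — dropping 'with a hook' leaves a sub-description the original still satisfies.
(c) Not entailed — Mary drew the map, not the table; the table belongs to the scrubbing event.
(d) Not entailed — 'was slicing' is progressive on an accomplishment; it does not entail the completed 'sliced'.
(e) Not entailed — Mary scrubbed the table, not the oil; the oil belongs to the spotting event.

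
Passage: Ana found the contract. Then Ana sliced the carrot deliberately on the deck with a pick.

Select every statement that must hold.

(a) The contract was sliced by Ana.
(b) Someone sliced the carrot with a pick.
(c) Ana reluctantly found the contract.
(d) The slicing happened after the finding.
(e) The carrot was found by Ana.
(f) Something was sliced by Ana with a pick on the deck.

(b), (d), (f)

(a) Not entailed — Ana sliced the carrot, not the contract; the contract belongs to the finding event.
(b) Entailed — this follows by dropping conjuncts from the slicing event's description.
(c) Not entailed — 'reluctantly' adds information not in the original event.
(d) Entailed — the narrative places the finding before the slicing.
(e) Not entailed — Ana found the contract, not the carrot; the carrot belongs to the slicing event.
(f) Entailed — the original entails any weakening of itself; this just drops 'deliberately' and generalizes the patient.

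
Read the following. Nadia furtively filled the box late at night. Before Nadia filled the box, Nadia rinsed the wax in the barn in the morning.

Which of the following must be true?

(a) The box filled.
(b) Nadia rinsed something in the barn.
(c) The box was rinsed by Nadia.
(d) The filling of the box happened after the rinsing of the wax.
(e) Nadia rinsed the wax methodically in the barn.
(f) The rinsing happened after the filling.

(a) Entailed — 'Nadia filled the box' is causative; it entails the inchoative 'the box filled'.
(b) Entailed — every conjunct here is already in the original rinsing event.
(c) Not entailed — Nadia rinsed the wax, not the box; the box belongs to the filling event.
(d) Entailed — the narrative places the rinsing before the filling.
(e) Not entailed — 'methodically' adds information not in the original event.
(f) Not entailed — the narrative places the rinsing before the filling, not after.

(a), (b), (d)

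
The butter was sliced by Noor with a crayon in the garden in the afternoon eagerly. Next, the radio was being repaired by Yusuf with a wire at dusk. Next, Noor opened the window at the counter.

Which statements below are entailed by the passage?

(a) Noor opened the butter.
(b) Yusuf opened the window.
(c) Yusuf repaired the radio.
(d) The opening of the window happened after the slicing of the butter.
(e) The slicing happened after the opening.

(d)

(a) Not entailed — Noor opened the window, not the butter; the butter belongs to the slicing event.
(b) Not entailed — the passage has Noor opening the window, not Yusuf.
(c) Not entailed — 'was repairing' is progressive on an accomplishment; it does not entail the completed 'repaired'.
(d) Entailed — the narrative places the slicing before the opening.
(e) Not entailed — the narrative places the slicing before the opening, not after.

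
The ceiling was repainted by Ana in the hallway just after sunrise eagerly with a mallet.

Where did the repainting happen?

in the hallway

'in the hallway' marks the location of the repainting event.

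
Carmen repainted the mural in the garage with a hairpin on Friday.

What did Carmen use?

a hairpin

'with a hairpin' marks the instrument of the repainting event.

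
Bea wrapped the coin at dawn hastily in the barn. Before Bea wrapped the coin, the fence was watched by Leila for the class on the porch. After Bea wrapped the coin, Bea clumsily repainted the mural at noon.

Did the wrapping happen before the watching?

no

The narrative orders the watching before the wrapping.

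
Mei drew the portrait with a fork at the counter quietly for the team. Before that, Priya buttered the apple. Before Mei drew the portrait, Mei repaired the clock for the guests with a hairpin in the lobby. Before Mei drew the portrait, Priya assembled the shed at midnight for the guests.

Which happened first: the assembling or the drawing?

the assembling

The connectives place the assembling before the drawing.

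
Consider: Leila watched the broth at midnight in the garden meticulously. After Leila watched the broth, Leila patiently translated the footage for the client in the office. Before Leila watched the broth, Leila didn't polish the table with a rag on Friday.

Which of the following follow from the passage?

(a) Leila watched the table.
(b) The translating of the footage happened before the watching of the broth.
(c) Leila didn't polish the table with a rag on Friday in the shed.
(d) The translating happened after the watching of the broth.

(c), (d)

(a) Not entailed — Leila watched the broth, not the table; the table belongs to the polishing event.
(b) Not entailed — the narrative places the watching before the translating, not after.
(c) Entailed — under negation, adding a further restriction is entailed: if no such polishing event occurred, none occurred in the shed either.
(d) Entailed — the narrative places the watching before the translating.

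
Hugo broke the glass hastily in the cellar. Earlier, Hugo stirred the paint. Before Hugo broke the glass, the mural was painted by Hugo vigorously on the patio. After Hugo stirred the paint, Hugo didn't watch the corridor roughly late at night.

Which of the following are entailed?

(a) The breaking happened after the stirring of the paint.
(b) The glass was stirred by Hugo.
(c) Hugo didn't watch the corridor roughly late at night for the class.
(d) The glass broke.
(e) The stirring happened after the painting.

(a) Entailed — the narrative places the stirring before the breaking.
(b) Not entailed — Hugo stirred the paint, not the glass; the glass belongs to the breaking event.
(c) Entailed — under negation, adding a further restriction is entailed: if no such watching event occurred, none occurred for the class either.
(d) Entailed — 'Hugo broke the glass' is causative; it entails the inchoative 'the glass broke'.
(e) Not entailed — the narrative doesn't order the painting relative to the stirring.

(a), (c), (d)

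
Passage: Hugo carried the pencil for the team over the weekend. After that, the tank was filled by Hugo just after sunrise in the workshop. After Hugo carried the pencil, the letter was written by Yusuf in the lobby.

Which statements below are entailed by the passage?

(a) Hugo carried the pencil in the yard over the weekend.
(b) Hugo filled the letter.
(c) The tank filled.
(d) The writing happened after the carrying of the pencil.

(a) Not entailed — 'in the yard' adds information not in the original event.
(b) Not entailed — Hugo filled the tank, not the letter; the letter belongs to the writing event.
(c) Entailed — 'Hugo filled the tank' is causative; it entails the inchoative 'the tank filled'.
(d) Entailed — the narrative places the carrying before the writing.

(c), (d)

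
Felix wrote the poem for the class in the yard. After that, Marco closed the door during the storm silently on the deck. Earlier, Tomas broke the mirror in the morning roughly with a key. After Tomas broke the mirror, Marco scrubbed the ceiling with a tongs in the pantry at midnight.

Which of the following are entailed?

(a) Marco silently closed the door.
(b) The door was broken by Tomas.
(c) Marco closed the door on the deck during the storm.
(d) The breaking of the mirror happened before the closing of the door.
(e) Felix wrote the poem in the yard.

(a), (c), (d), (e)

(a) Entailed — this follows by dropping conjuncts from the closing event's description.
(b) Not entailed — Tomas broke the mirror, not the door; the door belongs to the closing event.
(c) Entailed — the original entails any weakening of itself; this just drops 'silently'.
(d) Entailed — the narrative places the breaking before the closing.
(e) Entailed — every conjunct here is already in the original writing event.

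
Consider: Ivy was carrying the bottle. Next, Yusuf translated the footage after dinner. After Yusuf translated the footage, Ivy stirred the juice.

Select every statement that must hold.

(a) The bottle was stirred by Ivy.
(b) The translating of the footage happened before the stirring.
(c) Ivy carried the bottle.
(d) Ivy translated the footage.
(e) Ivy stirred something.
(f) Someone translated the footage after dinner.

(a) Not entailed — Ivy stirred the juice, not the bottle; the bottle belongs to the carrying event.
(b) Entailed — the narrative places the translating before the stirring.
(c) Entailed — 'carry' is an activity; 'was carrying' entails that some carrying happened, so 'carried' holds.
(d) Not entailed — the passage has Yusuf translating the footage, not Ivy.
(e) Entailed — the original entails any weakening of itself; this just generalizes the patient.
(f) Entailed — every conjunct here is already in the original translating event.

(b), (c), (e), (f)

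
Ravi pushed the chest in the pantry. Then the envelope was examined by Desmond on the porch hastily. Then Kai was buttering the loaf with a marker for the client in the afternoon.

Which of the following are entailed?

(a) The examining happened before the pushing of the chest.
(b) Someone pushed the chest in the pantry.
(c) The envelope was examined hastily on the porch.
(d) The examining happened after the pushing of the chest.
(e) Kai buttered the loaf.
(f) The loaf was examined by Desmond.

(b), (c), (d)

(a) Not entailed — the narrative places the pushing before the examining, not after.
(b) Entailed — generalizing the agent leaves a sub-description the original still satisfies.
(c) Entailed — this follows by dropping conjuncts from the examining event's description.
(d) Entailed — the narrative places the pushing before the examining.
(e) Not entailed — 'was buttering' is progressive on an accomplishment; it does not entail the completed 'buttered'.
(f) Not entailed — Desmond examined the envelope, not the loaf; the loaf belongs to the buttering event.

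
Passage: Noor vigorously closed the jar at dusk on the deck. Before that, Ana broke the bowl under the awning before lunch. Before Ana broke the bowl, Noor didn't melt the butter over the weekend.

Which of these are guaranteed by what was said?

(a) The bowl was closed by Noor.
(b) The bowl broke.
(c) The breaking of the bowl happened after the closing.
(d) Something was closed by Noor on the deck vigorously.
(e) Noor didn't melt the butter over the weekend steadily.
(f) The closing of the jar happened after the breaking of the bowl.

(a) Not entailed — Noor closed the jar, not the bowl; the bowl belongs to the breaking event.
(b) Entailed — 'Ana broke the bowl' is causative; it entails the inchoative 'the bowl broke'.
(c) Not entailed — the narrative places the breaking before the closing, not after.
(d) Entailed — this follows by dropping conjuncts from the closing event's description.
(e) Entailed — under negation, adding a further restriction is entailed: if no such melting event occurred, none occurred steadily either.
(f) Entailed — the narrative places the breaking before the closing.

(b), (d), (e), (f)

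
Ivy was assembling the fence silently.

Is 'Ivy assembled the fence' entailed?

'was assembling' is progressive; for an accomplishment like 'assemble the fence', it doesn't entail completion.

no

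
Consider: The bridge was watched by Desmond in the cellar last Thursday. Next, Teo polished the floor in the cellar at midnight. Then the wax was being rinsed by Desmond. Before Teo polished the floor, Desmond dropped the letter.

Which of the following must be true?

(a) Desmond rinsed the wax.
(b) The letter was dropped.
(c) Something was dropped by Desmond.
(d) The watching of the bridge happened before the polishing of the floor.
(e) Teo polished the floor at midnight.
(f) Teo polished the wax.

(a), (b), (c), (d), (e)

(a) Entailed — 'rinse' is an activity; 'was rinsing' entails that some rinsing happened, so 'rinsed' holds.
(b) Entailed — this follows by dropping conjuncts from the dropping event's description.
(c) Entailed — the original entails any weakening of itself; this just generalizes the patient.
(d) Entailed — the narrative places the watching before the polishing.
(e) Entailed — the original entails any weakening of itself; this just drops 'in the cellar'.
(f) Not entailed — Teo polished the floor, not the wax; the wax belongs to the rinsing event.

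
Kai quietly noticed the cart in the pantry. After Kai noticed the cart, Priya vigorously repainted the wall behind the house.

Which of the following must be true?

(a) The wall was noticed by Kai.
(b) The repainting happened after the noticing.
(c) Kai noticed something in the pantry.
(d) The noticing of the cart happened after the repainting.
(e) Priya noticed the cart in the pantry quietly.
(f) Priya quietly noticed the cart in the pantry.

(b), (c)

(a) Not entailed — Kai noticed the cart, not the wall; the wall belongs to the repainting event.
(b) Entailed — the narrative places the noticing before the repainting.
(c) Entailed — the original entails any weakening of itself; this just drops 'quietly' and generalizes the patient.
(d) Not entailed — the narrative places the noticing before the repainting, not after.
(e) Not entailed — the passage has Kai noticing the cart, not Priya.
(f) Not entailed — the passage has Kai noticing the cart, not Priya.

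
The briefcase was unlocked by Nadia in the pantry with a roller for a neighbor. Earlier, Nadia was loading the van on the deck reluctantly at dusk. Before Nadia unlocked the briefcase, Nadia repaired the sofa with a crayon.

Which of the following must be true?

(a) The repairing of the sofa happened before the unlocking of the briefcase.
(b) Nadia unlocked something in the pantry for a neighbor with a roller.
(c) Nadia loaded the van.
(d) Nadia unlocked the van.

(a) Entailed — the narrative places the repairing before the unlocking.
(b) Entailed — this follows by dropping conjuncts from the unlocking event's description.
(c) Not entailed — 'was loading' is progressive on an accomplishment; it does not entail the completed 'loaded'.
(d) Not entailed — Nadia unlocked the briefcase, not the van; the van belongs to the loading event.

(a), (b)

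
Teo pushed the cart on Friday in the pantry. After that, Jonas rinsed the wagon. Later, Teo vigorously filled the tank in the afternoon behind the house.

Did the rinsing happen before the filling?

yes

The narrative orders the rinsing before the filling.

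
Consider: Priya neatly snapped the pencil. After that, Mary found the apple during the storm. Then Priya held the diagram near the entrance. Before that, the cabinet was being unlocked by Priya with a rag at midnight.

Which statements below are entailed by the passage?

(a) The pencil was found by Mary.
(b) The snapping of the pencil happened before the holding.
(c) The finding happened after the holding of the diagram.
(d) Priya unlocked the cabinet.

(a) Not entailed — Mary found the apple, not the pencil; the pencil belongs to the snapping event.
(b) Entailed — the narrative places the snapping before the holding.
(c) Not entailed — the narrative places the finding before the holding, not after.
(d) Not entailed — 'was unlocking' is progressive on an accomplishment; it does not entail the completed 'unlocked'.

(b)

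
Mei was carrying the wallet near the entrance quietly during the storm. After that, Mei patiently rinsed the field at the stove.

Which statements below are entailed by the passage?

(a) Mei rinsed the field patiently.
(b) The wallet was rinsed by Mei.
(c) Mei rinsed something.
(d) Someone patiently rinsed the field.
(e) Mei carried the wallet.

(a), (c), (d), (e)

(a) Entailed — dropping 'at the stove' leaves a sub-description the original still satisfies.
(b) Not entailed — Mei rinsed the field, not the wallet; the wallet belongs to the carrying event.
(c) Entailed — the original entails any weakening of itself; this just drops 'patiently', 'at the stove' and generalizes the patient.
(d) Entailed — dropping 'at the stove' and generalizing the agent leaves a sub-description the original still satisfies.
(e) Entailed — 'carry' is an activity; 'was carrying' entails that some carrying happened, so 'carried' holds.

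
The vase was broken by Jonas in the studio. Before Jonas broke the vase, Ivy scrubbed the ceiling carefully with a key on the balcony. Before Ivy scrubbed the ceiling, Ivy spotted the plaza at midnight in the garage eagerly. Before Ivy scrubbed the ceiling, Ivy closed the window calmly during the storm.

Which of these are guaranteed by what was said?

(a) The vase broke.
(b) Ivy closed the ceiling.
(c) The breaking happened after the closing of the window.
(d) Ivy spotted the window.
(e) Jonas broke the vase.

(a), (c), (e)

(a) Entailed — 'Jonas broke the vase' is causative; it entails the inchoative 'the vase broke'.
(b) Not entailed — Ivy closed the window, not the ceiling; the ceiling belongs to the scrubbing event.
(c) Entailed — the narrative places the closing before the breaking.
(d) Not entailed — Ivy spotted the plaza, not the window; the window belongs to the closing event.
(e) Entailed — this follows by dropping conjuncts from the breaking event's description.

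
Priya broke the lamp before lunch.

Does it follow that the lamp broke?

'Priya broke the lamp' is the causative; it entails the inchoative 'the lamp broke'.

yes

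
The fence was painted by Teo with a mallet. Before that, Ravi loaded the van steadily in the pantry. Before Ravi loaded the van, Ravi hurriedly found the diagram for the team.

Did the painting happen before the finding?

The narrative orders the finding before the painting.

no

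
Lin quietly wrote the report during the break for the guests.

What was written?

the report

'the report' marks the patient of the writing event.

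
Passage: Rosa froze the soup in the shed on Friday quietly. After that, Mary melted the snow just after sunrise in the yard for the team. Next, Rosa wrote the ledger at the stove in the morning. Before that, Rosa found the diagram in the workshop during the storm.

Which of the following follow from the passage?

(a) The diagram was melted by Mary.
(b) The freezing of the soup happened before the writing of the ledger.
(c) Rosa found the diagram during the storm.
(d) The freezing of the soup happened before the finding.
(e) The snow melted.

(b), (c), (e)

(a) Not entailed — Mary melted the snow, not the diagram; the diagram belongs to the finding event.
(b) Entailed — the narrative places the freezing before the writing.
(c) Entailed — dropping 'in the workshop' leaves a sub-description the original still satisfies.
(d) Not entailed — the narrative doesn't order the freezing relative to the finding.
(e) Entailed — 'Mary melted the snow' is causative; it entails the inchoative 'the snow melted'.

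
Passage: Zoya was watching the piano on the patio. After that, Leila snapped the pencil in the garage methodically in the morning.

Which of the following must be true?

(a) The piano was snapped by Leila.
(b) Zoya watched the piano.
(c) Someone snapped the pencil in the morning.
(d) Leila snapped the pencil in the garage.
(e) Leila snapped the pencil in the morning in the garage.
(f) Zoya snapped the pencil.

(a) Not entailed — Leila snapped the pencil, not the piano; the piano belongs to the watching event.
(b) Entailed — 'watch' is an activity; 'was watching' entails that some watching happened, so 'watched' holds.
(c) Entailed — this follows by dropping conjuncts from the snapping event's description.
(d) Entailed — this follows by dropping conjuncts from the snapping event's description.
(e) Entailed — this follows by dropping conjuncts from the snapping event's description.
(f) Not entailed — the passage has Leila snapping the pencil, not Zoya.

(b), (c), (d), (e)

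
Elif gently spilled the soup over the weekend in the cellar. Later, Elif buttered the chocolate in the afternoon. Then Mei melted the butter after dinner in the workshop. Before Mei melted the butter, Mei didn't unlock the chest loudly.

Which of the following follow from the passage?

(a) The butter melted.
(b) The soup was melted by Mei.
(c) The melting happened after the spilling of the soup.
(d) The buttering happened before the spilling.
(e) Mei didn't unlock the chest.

(a) Entailed — 'Mei melted the butter' is causative; it entails the inchoative 'the butter melted'.
(b) Not entailed — Mei melted the butter, not the soup; the soup belongs to the spilling event.
(c) Entailed — the narrative places the spilling before the melting.
(d) Not entailed — the narrative places the spilling before the buttering, not after.
(e) Not entailed — dropping 'loudly' under negation is not valid — the original leaves open that Mei unlocked the chest some other way.

(a), (c)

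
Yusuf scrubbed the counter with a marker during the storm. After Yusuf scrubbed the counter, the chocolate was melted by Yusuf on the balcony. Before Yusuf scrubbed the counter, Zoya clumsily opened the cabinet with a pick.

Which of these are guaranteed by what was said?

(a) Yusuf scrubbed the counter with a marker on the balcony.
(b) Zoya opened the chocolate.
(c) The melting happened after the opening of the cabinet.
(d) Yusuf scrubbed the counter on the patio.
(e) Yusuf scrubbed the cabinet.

(a) Not entailed — 'on the balcony' adds information not in the original event.
(b) Not entailed — Zoya opened the cabinet, not the chocolate; the chocolate belongs to the melting event.
(c) Entailed — the narrative places the opening before the melting.
(d) Not entailed — 'on the patio' adds information not in the original event.
(e) Not entailed — Yusuf scrubbed the counter, not the cabinet; the cabinet belongs to the opening event.

(c)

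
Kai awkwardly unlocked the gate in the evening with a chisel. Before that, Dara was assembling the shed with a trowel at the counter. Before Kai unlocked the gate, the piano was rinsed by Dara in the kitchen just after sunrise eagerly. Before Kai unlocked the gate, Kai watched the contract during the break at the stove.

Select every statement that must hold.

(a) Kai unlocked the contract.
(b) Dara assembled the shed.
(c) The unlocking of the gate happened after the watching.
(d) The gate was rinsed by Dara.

(a) Not entailed — Kai unlocked the gate, not the contract; the contract belongs to the watching event.
(b) Not entailed — 'was assembling' is progressive on an accomplishment; it does not entail the completed 'assembled'.
(c) Entailed — the narrative places the watching before the unlocking.
(d) Not entailed — Dara rinsed the piano, not the gate; the gate belongs to the unlocking event.

(c)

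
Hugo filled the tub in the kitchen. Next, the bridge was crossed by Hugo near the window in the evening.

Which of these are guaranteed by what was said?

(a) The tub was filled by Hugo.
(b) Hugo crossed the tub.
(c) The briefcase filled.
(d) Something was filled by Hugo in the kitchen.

(a) Entailed — this follows by dropping conjuncts from the filling event's description.
(b) Not entailed — Hugo crossed the bridge, not the tub; the tub belongs to the filling event.
(c) Not entailed — the tub is what filled, not the briefcase.
(d) Entailed — every conjunct here is already in the original filling event.

(a), (d)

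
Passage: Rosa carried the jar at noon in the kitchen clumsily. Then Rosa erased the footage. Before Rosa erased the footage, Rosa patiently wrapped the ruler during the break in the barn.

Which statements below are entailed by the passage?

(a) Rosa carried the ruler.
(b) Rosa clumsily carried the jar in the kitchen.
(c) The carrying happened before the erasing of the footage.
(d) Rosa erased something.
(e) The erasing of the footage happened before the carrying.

(b), (c), (d)

(a) Not entailed — Rosa carried the jar, not the ruler; the ruler belongs to the wrapping event.
(b) Entailed — every conjunct here is already in the original carrying event.
(c) Entailed — the narrative places the carrying before the erasing.
(d) Entailed — the original entails any weakening of itself; this just generalizes the patient.
(e) Not entailed — the narrative places the carrying before the erasing, not after.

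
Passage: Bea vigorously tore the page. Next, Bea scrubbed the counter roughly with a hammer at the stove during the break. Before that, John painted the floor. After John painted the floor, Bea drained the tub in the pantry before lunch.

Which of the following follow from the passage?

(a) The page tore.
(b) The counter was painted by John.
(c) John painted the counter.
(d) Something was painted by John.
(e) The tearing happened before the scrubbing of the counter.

(a), (d), (e)

(a) Entailed — 'Bea tore the page' is causative; it entails the inchoative 'the page tore'.
(b) Not entailed — John painted the floor, not the counter; the counter belongs to the scrubbing event.
(c) Not entailed — John painted the floor, not the counter; the counter belongs to the scrubbing event.
(d) Entailed — every conjunct here is already in the original painting event.
(e) Entailed — the narrative places the tearing before the scrubbing.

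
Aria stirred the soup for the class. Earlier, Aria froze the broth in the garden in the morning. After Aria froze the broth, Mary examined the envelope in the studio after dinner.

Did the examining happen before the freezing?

The narrative orders the freezing before the examining.

no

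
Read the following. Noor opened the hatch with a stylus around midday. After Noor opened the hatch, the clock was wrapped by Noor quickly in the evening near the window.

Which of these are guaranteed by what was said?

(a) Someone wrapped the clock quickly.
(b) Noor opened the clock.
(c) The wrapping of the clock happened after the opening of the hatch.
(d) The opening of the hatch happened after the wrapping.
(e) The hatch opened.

(a), (c), (e)

(a) Entailed — dropping 'near the window', 'in the evening' and generalizing the agent leaves a sub-description the original still satisfies.
(b) Not entailed — Noor opened the hatch, not the clock; the clock belongs to the wrapping event.
(c) Entailed — the narrative places the opening before the wrapping.
(d) Not entailed — the narrative places the opening before the wrapping, not after.
(e) Entailed — 'Noor opened the hatch' is causative; it entails the inchoative 'the hatch opened'.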